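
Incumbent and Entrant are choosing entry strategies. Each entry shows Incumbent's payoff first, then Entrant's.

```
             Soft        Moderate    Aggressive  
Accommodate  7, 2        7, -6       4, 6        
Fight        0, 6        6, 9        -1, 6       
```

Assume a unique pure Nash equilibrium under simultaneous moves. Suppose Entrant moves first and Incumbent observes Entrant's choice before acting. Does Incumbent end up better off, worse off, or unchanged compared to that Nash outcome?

Backward induction with Entrant moving first.
- Soft: Incumbent compares 7, 0 and picks Accommodate; Entrant would get 2.
- Moderate: Incumbent compares 7, 6 and picks Accommodate; Entrant would get -6.
- Aggressive: Incumbent compares 4, -1 and picks Accommodate; Entrant would get 6.
Maximizing over 2, -6, 6, Entrant chooses Aggressive. Subgame-perfect outcome: (Accommodate, Aggressive) with payoffs (4, 6).
Now find the simultaneous Nash equilibrium.
Incumbent's best replies: Soft→Accommodate; Moderate→Accommodate; Aggressive→Accommodate.
Entrant's best replies: Accommodate→Aggressive; Fight→Moderate.
The unique mutual best reply is (Accommodate, Aggressive), giving (4, 6).
Incumbent earns 4 sequentially versus 4 at the Nash outcome: unchanged.

unchanged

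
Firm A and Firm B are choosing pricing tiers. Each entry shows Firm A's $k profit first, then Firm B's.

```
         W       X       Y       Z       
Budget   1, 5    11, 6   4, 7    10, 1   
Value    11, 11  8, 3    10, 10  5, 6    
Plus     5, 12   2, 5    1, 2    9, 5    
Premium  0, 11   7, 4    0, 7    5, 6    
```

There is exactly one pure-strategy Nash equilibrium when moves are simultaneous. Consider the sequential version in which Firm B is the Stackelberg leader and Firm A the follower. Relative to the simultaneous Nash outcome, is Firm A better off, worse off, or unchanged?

Work backward from Firm A's decision.
- W: Firm A compares 1, 11, 5, 0 and picks Value; Firm B would get 11.
- X: Firm A compares 11, 8, 2, 7 and picks Budget; Firm B would get 6.
- Y: Firm A compares 4, 10, 1, 0 and picks Value; Firm B would get 10.
- Z: Firm A compares 10, 5, 9, 5 and picks Budget; Firm B would get 1.
Maximizing over 11, 6, 10, 1, Firm B chooses W. Subgame-perfect outcome: (Value, W) with payoffs (11, 11).
Now find the simultaneous Nash equilibrium.
Firm A's best replies: W→Value; X→Budget; Y→Value; Z→Budget.
Firm B's best replies: Budget→Y; Value→W; Plus→W; Premium→W.
The unique mutual best reply is (Value, W), giving (11, 11).
Firm A earns 11 sequentially versus 11 at the Nash outcome: unchanged.

unchanged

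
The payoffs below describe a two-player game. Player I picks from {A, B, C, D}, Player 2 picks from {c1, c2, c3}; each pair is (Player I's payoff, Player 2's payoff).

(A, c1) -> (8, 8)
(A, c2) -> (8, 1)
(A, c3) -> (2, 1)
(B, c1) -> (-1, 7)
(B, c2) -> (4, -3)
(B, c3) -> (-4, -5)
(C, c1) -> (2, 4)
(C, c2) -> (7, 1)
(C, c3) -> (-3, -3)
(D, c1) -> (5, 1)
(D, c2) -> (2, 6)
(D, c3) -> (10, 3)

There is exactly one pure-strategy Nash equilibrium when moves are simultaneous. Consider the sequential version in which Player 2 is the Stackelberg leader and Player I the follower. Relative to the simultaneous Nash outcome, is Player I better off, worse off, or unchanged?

unchanged

Work backward from Player I's decision.
- c1: Player I compares 8, -1, 2, 5 and picks A; Player 2 would get 8.
- c2: Player I compares 8, 4, 7, 2 and picks A; Player 2 would get 1.
- c3: Player I compares 2, -4, -3, 10 and picks D; Player 2 would get 3.
Maximizing over 8, 1, 3, Player 2 chooses c1. Subgame-perfect outcome: (A, c1) with payoffs (8, 8).
For the simultaneous game, intersect best replies.
Player I's best replies: c1→A; c2→A; c3→D.
Player 2's best replies: A→c1; B→c1; C→c1; D→c2.
The unique mutual best reply is (A, c1), giving (8, 8).
Player I earns 8 sequentially versus 8 at the Nash outcome: unchanged.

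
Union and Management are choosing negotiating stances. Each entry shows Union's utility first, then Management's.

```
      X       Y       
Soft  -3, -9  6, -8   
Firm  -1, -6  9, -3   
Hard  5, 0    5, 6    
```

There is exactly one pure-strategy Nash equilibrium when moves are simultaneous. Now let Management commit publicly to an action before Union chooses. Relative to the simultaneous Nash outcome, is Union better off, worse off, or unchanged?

worse off

Solve by backward induction (Management leads).
- X: BR = Hard, leader payoff 0.
- Y: BR = Firm, leader payoff -3.
Management's induced payoffs are 0, -3, so Management commits to X. Subgame-perfect outcome: (Hard, X) with payoffs (5, 0).
Under simultaneous play:
Union's best replies: X→Hard; Y→Firm.
Management's best replies: Soft→Y; Firm→Y; Hard→Y.
Only (Firm, Y) has each player best-responding; Nash payoffs (9, -3).
Union earns 5 sequentially versus 9 at the Nash outcome: worse off.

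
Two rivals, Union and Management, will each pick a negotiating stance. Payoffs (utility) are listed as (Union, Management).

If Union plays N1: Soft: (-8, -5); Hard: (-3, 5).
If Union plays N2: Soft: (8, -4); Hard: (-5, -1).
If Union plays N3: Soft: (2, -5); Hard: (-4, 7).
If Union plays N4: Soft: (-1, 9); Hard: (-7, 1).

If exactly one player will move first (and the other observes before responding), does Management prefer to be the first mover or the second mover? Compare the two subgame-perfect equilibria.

second

If Union leads: Management's best replies are N1→Hard, N2→Hard, N3→Hard, N4→Soft; Union's induced payoffs -3, -5, -4, -1; outcome (N4, Soft), payoffs (-1, 9).
If Management leads: Union's best replies are Soft→N2, Hard→N1; Management's induced payoffs -4, 5; outcome (N1, Hard), payoffs (-3, 5).
Management gets 5 moving first and 9 moving second, so Management prefers to move second.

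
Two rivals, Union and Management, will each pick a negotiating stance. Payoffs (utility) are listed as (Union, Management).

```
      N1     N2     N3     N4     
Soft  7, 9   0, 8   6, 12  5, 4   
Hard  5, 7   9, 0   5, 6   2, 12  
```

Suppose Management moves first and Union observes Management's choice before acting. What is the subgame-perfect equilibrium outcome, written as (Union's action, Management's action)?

Solve by backward induction (Management leads).
- N1 → Union plays Soft (best of 7, 5); Management gets 9.
- N2 → Union plays Hard (best of 0, 9); Management gets 0.
- N3 → Union plays Soft (best of 6, 5); Management gets 12.
- N4 → Union plays Soft (best of 5, 2); Management gets 4.
Maximizing over 9, 0, 12, 4, Management chooses N3. Subgame-perfect outcome: (Soft, N3) with payoffs (6, 12).

(Soft, N3)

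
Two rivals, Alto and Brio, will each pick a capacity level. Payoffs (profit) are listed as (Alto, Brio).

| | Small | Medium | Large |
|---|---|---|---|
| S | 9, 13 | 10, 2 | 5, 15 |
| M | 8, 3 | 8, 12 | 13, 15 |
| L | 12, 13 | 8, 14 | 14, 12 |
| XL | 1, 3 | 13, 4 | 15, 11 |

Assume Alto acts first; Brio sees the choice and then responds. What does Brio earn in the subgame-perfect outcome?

11

Backward induction with Alto moving first.
- S: BR = Large, leader payoff 5.
- M: BR = Large, leader payoff 13.
- L: BR = Medium, leader payoff 8.
- XL: BR = Large, leader payoff 15.
Among 5, 13, 8, 15, the best is 15 at XL. Subgame-perfect outcome: (XL, Large) with payoffs (15, 11).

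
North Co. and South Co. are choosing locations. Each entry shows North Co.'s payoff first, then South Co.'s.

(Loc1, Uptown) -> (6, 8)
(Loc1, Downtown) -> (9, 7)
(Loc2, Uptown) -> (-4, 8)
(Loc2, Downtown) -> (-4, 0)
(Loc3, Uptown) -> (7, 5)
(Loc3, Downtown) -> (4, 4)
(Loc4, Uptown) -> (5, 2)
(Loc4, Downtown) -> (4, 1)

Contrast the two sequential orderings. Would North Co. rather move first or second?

second

If North Co. leads: South Co.'s best replies are Loc1→Uptown, Loc2→Uptown, Loc3→Uptown, Loc4→Uptown; North Co.'s induced payoffs 6, -4, 7, 5; outcome (Loc3, Uptown), payoffs (7, 5).
If South Co. leads: North Co.'s best replies are Uptown→Loc3, Downtown→Loc1; South Co.'s induced payoffs 5, 7; outcome (Loc1, Downtown), payoffs (9, 7).
North Co. gets 7 moving first and 9 moving second, so North Co. prefers to move second.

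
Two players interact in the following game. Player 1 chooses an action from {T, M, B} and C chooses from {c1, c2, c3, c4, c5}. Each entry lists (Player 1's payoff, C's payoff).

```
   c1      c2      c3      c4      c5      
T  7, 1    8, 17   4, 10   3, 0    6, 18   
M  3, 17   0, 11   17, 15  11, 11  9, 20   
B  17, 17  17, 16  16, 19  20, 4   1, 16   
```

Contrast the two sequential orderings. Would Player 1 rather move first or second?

If Player 1 leads: C's best replies are T→c5, M→c5, B→c3; Player 1's induced payoffs 6, 9, 16; outcome (B, c3), payoffs (16, 19).
If C leads: Player 1's best replies are c1→B, c2→B, c3→M, c4→B, c5→M; C's induced payoffs 17, 16, 15, 4, 20; outcome (M, c5), payoffs (9, 20).
Player 1 gets 16 moving first and 9 moving second, so Player 1 prefers to move first.

first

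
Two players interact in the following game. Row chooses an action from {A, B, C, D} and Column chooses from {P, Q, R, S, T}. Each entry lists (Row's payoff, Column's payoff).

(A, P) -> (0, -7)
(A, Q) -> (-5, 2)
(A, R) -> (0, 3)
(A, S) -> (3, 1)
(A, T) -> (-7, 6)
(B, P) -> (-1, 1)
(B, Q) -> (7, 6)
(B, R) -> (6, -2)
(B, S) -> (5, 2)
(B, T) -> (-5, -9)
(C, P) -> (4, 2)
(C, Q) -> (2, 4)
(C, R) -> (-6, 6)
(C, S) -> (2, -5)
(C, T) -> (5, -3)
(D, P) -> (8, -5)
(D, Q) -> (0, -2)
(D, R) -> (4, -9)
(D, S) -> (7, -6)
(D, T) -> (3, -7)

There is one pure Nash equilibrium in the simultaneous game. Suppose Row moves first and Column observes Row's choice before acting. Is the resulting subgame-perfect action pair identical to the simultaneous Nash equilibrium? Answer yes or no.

Backward induction with Row moving first.
- A: Column compares -7, 2, 3, 1, 6 and picks T; Row would get -7.
- B: Column compares 1, 6, -2, 2, -9 and picks Q; Row would get 7.
- C: Column compares 2, 4, 6, -5, -3 and picks R; Row would get -6.
- D: Column compares -5, -2, -9, -6, -7 and picks Q; Row would get 0.
Maximizing over -7, 7, -6, 0, Row chooses B. Subgame-perfect outcome: (B, Q) with payoffs (7, 6).
Now find the simultaneous Nash equilibrium.
Row's best replies: P→D; Q→B; R→B; S→D; T→C.
Column's best replies: A→T; B→Q; C→R; D→Q.
Only (B, Q) has each player best-responding; Nash payoffs (7, 6).
Sequential outcome (B, Q) coincides with the Nash profile (B, Q).

yes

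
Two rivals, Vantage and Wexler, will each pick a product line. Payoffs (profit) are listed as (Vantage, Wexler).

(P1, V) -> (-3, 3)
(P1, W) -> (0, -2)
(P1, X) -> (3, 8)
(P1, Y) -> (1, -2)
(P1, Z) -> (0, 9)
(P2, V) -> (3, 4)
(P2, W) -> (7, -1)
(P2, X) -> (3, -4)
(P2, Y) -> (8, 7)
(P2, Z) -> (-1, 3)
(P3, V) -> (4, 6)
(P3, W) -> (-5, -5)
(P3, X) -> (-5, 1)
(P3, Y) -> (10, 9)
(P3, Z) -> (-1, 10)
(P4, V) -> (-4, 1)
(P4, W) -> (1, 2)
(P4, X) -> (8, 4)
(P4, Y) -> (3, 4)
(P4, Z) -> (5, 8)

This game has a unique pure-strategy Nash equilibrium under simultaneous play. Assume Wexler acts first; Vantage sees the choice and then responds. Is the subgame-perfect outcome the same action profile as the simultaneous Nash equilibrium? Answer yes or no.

no

Backward induction with Wexler moving first.
- V: BR = P3, leader payoff 6.
- W: BR = P2, leader payoff -1.
- X: BR = P4, leader payoff 4.
- Y: BR = P3, leader payoff 9.
- Z: BR = P4, leader payoff 8.
Maximizing over 6, -1, 4, 9, 8, Wexler chooses Y. Subgame-perfect outcome: (P3, Y) with payoffs (10, 9).
Under simultaneous play:
Vantage's best replies: V→P3; W→P2; X→P4; Y→P3; Z→P4.
Wexler's best replies: P1→Z; P2→Y; P3→Z; P4→Z.
The unique mutual best reply is (P4, Z), giving (5, 8).
Sequential outcome (P3, Y) differs from the Nash profile (P4, Z).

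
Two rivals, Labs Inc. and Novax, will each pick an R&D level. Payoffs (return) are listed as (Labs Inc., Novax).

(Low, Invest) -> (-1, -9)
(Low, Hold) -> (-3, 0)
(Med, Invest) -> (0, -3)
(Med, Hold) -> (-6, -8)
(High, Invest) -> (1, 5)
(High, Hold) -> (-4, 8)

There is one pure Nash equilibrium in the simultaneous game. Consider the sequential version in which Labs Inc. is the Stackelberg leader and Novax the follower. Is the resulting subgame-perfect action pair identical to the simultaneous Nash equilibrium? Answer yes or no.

no

Work backward from Novax's decision.
- Low → Novax plays Hold (best of -9, 0); Labs Inc. gets -3.
- Med → Novax plays Invest (best of -3, -8); Labs Inc. gets 0.
- High → Novax plays Hold (best of 5, 8); Labs Inc. gets -4.
Among -3, 0, -4, the best is 0 at Med. Subgame-perfect outcome: (Med, Invest) with payoffs (0, -3).
For the simultaneous game, intersect best replies.
Labs Inc.'s best replies: Invest→High; Hold→Low.
Novax's best replies: Low→Hold; Med→Invest; High→Hold.
The unique mutual best reply is (Low, Hold), giving (-3, 0).
Sequential outcome (Med, Invest) differs from the Nash profile (Low, Hold).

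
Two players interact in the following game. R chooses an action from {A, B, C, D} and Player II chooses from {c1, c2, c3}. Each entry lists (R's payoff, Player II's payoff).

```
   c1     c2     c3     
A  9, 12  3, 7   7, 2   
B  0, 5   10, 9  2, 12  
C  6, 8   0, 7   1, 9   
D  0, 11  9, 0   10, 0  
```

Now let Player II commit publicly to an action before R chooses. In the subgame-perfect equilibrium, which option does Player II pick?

Solve by backward induction (Player II leads).
- c1: R compares 9, 0, 6, 0 and picks A; Player II would get 12.
- c2: R compares 3, 10, 0, 9 and picks B; Player II would get 9.
- c3: R compares 7, 2, 1, 10 and picks D; Player II would get 0.
Maximizing over 12, 9, 0, Player II chooses c1. Subgame-perfect outcome: (A, c1) with payoffs (9, 12).

c1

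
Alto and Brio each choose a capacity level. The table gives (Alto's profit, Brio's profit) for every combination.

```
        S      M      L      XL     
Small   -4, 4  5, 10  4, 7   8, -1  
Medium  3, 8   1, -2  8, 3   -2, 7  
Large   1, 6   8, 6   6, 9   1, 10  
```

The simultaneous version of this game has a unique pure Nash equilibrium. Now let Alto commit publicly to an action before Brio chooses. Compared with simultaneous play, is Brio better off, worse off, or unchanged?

better off

Solve by backward induction (Alto leads).
- Small: Brio compares 4, 10, 7, -1 and picks M; Alto would get 5.
- Medium: Brio compares 8, -2, 3, 7 and picks S; Alto would get 3.
- Large: Brio compares 6, 6, 9, 10 and picks XL; Alto would get 1.
Among 5, 3, 1, the best is 5 at Small. Subgame-perfect outcome: (Small, M) with payoffs (5, 10).
Now find the simultaneous Nash equilibrium.
Alto's best replies: S→Medium; M→Large; L→Medium; XL→Small.
Brio's best replies: Small→M; Medium→S; Large→XL.
The unique mutual best reply is (Medium, S), giving (3, 8).
Brio earns 10 sequentially versus 8 at the Nash outcome: better off.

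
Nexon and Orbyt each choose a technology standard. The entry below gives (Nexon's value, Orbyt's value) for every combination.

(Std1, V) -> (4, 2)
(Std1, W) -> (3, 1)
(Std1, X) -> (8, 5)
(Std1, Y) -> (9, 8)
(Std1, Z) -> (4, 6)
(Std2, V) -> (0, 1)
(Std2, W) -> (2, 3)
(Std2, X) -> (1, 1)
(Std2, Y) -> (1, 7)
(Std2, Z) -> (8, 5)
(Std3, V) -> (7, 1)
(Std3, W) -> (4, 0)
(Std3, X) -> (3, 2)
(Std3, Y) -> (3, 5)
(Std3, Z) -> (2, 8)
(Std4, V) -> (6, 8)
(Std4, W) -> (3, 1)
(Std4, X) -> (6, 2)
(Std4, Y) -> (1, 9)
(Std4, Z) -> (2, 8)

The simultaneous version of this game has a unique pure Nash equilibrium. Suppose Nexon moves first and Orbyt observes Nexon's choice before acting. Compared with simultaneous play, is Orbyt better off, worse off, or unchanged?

Work backward from Orbyt's decision.
- Std1 → Orbyt plays Y (best of 2, 1, 5, 8, 6); Nexon gets 9.
- Std2 → Orbyt plays Y (best of 1, 3, 1, 7, 5); Nexon gets 1.
- Std3 → Orbyt plays Z (best of 1, 0, 2, 5, 8); Nexon gets 2.
- Std4 → Orbyt plays Y (best of 8, 1, 2, 9, 8); Nexon gets 1.
Nexon's induced payoffs are 9, 1, 2, 1, so Nexon commits to Std1. Subgame-perfect outcome: (Std1, Y) with payoffs (9, 8).
Under simultaneous play:
Nexon's best replies: V→Std3; W→Std3; X→Std1; Y→Std1; Z→Std2.
Orbyt's best replies: Std1→Y; Std2→Y; Std3→Z; Std4→Y.
Only (Std1, Y) has each player best-responding; Nash payoffs (9, 8).
Orbyt earns 8 sequentially versus 8 at the Nash outcome: unchanged.

unchanged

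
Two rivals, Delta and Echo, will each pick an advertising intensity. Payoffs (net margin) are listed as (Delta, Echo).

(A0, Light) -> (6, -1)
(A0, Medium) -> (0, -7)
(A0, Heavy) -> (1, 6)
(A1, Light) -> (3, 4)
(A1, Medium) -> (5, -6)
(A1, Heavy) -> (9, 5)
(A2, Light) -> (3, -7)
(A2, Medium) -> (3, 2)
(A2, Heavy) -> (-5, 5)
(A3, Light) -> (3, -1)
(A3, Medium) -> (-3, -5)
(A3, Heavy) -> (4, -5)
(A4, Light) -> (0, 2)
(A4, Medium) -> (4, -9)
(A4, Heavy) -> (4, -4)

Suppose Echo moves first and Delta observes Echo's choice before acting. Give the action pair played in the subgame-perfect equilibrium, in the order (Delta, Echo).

Backward induction with Echo moving first.
- Light: Delta compares 6, 3, 3, 3, 0 and picks A0; Echo would get -1.
- Medium: Delta compares 0, 5, 3, -3, 4 and picks A1; Echo would get -6.
- Heavy: Delta compares 1, 9, -5, 4, 4 and picks A1; Echo would get 5.
Echo's induced payoffs are -1, -6, 5, so Echo commits to Heavy. Subgame-perfect outcome: (A1, Heavy) with payoffs (9, 5).

(A1, Heavy)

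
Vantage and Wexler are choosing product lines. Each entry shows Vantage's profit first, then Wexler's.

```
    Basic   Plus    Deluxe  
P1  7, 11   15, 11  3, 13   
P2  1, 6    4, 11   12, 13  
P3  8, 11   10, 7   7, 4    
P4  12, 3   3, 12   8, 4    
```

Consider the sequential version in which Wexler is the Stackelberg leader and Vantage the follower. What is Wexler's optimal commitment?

Work backward from Vantage's decision.
- Basic: Vantage compares 7, 1, 8, 12 and picks P4; Wexler would get 3.
- Plus: Vantage compares 15, 4, 10, 3 and picks P1; Wexler would get 11.
- Deluxe: Vantage compares 3, 12, 7, 8 and picks P2; Wexler would get 13.
Wexler's induced payoffs are 3, 11, 13, so Wexler commits to Deluxe. Subgame-perfect outcome: (P2, Deluxe) with payoffs (12, 13).

Deluxe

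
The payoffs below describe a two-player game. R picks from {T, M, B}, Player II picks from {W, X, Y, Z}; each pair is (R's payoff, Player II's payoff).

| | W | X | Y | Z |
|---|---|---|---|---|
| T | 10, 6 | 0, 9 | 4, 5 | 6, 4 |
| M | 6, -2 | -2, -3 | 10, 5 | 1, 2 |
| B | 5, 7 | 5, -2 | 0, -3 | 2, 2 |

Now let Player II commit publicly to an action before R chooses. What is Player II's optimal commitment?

Work backward from R's decision.
- W: BR = T, leader payoff 6.
- X: BR = B, leader payoff -2.
- Y: BR = M, leader payoff 5.
- Z: BR = T, leader payoff 4.
Player II's induced payoffs are 6, -2, 5, 4, so Player II commits to W. Subgame-perfect outcome: (T, W) with payoffs (10, 6).

W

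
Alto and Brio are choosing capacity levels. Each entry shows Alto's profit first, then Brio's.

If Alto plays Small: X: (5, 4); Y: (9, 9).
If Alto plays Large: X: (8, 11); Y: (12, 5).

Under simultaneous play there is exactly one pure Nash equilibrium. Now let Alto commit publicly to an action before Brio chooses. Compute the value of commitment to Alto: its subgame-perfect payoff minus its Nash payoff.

1

Brio best-responds to each possible Alto move:
- Small → Brio plays Y (best of 4, 9); Alto gets 9.
- Large → Brio plays X (best of 11, 5); Alto gets 8.
Among 9, 8, the best is 9 at Small. Subgame-perfect outcome: (Small, Y) with payoffs (9, 9).
Now find the simultaneous Nash equilibrium.
Alto's best replies: X→Large; Y→Large.
Brio's best replies: Small→Y; Large→X.
The unique mutual best reply is (Large, X), giving (8, 11).
Alto's commitment gain: 9 − 8 = 1.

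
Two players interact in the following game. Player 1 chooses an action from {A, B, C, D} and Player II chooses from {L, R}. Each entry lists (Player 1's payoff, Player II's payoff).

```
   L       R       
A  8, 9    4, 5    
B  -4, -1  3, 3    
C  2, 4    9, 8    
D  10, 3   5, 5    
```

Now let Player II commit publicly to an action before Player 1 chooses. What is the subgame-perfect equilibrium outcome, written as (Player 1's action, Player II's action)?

Solve by backward induction (Player II leads).
- L → Player 1 plays D (best of 8, -4, 2, 10); Player II gets 3.
- R → Player 1 plays C (best of 4, 3, 9, 5); Player II gets 8.
Among 3, 8, the best is 8 at R. Subgame-perfect outcome: (C, R) with payoffs (9, 8).

(C, R)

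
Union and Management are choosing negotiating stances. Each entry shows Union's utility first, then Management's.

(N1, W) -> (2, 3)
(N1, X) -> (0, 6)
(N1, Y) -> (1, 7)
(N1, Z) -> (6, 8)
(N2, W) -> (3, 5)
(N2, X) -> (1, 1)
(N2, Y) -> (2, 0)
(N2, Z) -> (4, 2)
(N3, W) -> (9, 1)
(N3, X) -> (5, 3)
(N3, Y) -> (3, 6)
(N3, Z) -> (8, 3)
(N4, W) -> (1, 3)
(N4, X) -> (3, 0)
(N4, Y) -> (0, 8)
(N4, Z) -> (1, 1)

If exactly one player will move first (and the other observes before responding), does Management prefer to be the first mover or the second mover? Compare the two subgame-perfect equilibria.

second

If Union leads: Management's best replies are N1→Z, N2→W, N3→Y, N4→Y; Union's induced payoffs 6, 3, 3, 0; outcome (N1, Z), payoffs (6, 8).
If Management leads: Union's best replies are W→N3, X→N3, Y→N3, Z→N3; Management's induced payoffs 1, 3, 6, 3; outcome (N3, Y), payoffs (3, 6).
Management gets 6 moving first and 8 moving second, so Management prefers to move second.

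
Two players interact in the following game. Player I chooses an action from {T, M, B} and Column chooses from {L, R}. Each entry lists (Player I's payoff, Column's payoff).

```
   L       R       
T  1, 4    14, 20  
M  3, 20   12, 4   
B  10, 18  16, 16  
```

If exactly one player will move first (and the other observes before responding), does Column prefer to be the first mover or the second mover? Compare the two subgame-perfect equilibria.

If Player I leads: Column's best replies are T→R, M→L, B→L; Player I's induced payoffs 14, 3, 10; outcome (T, R), payoffs (14, 20).
If Column leads: Player I's best replies are L→B, R→B; Column's induced payoffs 18, 16; outcome (B, L), payoffs (10, 18).
Column gets 18 moving first and 20 moving second, so Column prefers to move second.

second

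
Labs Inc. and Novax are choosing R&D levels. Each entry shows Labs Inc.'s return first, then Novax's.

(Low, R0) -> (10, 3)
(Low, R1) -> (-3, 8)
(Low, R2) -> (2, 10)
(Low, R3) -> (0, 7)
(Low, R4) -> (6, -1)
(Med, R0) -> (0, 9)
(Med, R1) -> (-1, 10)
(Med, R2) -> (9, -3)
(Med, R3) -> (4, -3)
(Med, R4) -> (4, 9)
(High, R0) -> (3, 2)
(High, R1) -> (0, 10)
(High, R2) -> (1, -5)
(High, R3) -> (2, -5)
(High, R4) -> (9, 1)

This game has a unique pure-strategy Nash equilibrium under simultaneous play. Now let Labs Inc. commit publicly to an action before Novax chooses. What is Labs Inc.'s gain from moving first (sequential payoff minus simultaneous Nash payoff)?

Solve by backward induction (Labs Inc. leads).
- Low: Novax compares 3, 8, 10, 7, -1 and picks R2; Labs Inc. would get 2.
- Med: Novax compares 9, 10, -3, -3, 9 and picks R1; Labs Inc. would get -1.
- High: Novax compares 2, 10, -5, -5, 1 and picks R1; Labs Inc. would get 0.
Maximizing over 2, -1, 0, Labs Inc. chooses Low. Subgame-perfect outcome: (Low, R2) with payoffs (2, 10).
Now find the simultaneous Nash equilibrium.
Labs Inc.'s best replies: R0→Low; R1→High; R2→Med; R3→Med; R4→High.
Novax's best replies: Low→R2; Med→R1; High→R1.
The unique mutual best reply is (High, R1), giving (0, 10).
Labs Inc.'s commitment gain: 2 − 0 = 2.

2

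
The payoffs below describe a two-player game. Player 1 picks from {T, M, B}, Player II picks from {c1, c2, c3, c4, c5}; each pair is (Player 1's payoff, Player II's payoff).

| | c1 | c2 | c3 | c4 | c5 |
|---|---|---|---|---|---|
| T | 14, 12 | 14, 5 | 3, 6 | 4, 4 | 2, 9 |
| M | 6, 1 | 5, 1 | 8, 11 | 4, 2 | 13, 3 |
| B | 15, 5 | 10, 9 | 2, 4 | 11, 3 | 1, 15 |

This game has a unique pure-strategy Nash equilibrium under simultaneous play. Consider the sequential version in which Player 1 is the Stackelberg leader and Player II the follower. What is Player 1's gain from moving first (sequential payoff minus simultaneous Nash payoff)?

6

Backward induction with Player 1 moving first.
- T: Player II compares 12, 5, 6, 4, 9 and picks c1; Player 1 would get 14.
- M: Player II compares 1, 1, 11, 2, 3 and picks c3; Player 1 would get 8.
- B: Player II compares 5, 9, 4, 3, 15 and picks c5; Player 1 would get 1.
Player 1's induced payoffs are 14, 8, 1, so Player 1 commits to T. Subgame-perfect outcome: (T, c1) with payoffs (14, 12).
Under simultaneous play:
Player 1's best replies: c1→B; c2→T; c3→M; c4→B; c5→M.
Player II's best replies: T→c1; M→c3; B→c5.
The unique mutual best reply is (M, c3), giving (8, 11).
Player 1's commitment gain: 14 − 8 = 6.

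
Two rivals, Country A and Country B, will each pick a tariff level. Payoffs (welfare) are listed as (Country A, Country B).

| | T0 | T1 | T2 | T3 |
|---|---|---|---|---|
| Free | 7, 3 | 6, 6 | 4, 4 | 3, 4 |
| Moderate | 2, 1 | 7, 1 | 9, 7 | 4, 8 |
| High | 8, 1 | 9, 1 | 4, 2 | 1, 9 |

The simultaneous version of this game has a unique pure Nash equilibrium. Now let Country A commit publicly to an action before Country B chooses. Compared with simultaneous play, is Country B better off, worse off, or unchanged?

Country B best-responds to each possible Country A move:
- Free: Country B compares 3, 6, 4, 4 and picks T1; Country A would get 6.
- Moderate: Country B compares 1, 1, 7, 8 and picks T3; Country A would get 4.
- High: Country B compares 1, 1, 2, 9 and picks T3; Country A would get 1.
Among 6, 4, 1, the best is 6 at Free. Subgame-perfect outcome: (Free, T1) with payoffs (6, 6).
Under simultaneous play:
Country A's best replies: T0→High; T1→High; T2→Moderate; T3→Moderate.
Country B's best replies: Free→T1; Moderate→T3; High→T3.
Only (Moderate, T3) has each player best-responding; Nash payoffs (4, 8).
Country B earns 6 sequentially versus 8 at the Nash outcome: worse off.

worse off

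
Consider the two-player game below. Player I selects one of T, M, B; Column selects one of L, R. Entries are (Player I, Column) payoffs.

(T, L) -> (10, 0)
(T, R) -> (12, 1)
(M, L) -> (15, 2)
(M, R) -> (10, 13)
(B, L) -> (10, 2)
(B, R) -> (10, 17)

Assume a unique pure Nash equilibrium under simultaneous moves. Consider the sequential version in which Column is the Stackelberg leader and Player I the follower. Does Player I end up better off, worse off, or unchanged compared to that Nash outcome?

Player I best-responds to each possible Column move:
- L → Player I plays M (best of 10, 15, 10); Column gets 2.
- R → Player I plays T (best of 12, 10, 10); Column gets 1.
Maximizing over 2, 1, Column chooses L. Subgame-perfect outcome: (M, L) with payoffs (15, 2).
Under simultaneous play:
Player I's best replies: L→M; R→T.
Column's best replies: T→R; M→R; B→R.
The unique mutual best reply is (T, R), giving (12, 1).
Player I earns 15 sequentially versus 12 at the Nash outcome: better off.

better off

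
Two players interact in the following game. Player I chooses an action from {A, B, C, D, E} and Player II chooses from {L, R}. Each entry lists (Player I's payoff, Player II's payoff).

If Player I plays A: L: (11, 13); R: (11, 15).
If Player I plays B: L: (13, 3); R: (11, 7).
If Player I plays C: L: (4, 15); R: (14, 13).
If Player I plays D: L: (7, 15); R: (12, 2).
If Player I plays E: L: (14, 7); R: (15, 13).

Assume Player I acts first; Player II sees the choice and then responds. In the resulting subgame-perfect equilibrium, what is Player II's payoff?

Player II best-responds to each possible Player I move:
- A: BR = R, leader payoff 11.
- B: BR = R, leader payoff 11.
- C: BR = L, leader payoff 4.
- D: BR = L, leader payoff 7.
- E: BR = R, leader payoff 15.
Among 11, 11, 4, 7, 15, the best is 15 at E. Subgame-perfect outcome: (E, R) with payoffs (15, 13).

13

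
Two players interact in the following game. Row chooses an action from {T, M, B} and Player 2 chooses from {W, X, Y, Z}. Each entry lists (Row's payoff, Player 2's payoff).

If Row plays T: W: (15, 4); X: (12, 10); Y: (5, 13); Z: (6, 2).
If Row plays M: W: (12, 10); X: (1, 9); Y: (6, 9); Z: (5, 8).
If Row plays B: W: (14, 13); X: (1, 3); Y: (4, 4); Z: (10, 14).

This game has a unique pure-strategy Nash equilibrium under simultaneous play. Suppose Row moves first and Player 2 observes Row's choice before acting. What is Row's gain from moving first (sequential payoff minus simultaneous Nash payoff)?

2

Backward induction with Row moving first.
- T: Player 2 compares 4, 10, 13, 2 and picks Y; Row would get 5.
- M: Player 2 compares 10, 9, 9, 8 and picks W; Row would get 12.
- B: Player 2 compares 13, 3, 4, 14 and picks Z; Row would get 10.
Maximizing over 5, 12, 10, Row chooses M. Subgame-perfect outcome: (M, W) with payoffs (12, 10).
Now find the simultaneous Nash equilibrium.
Row's best replies: W→T; X→T; Y→M; Z→B.
Player 2's best replies: T→Y; M→W; B→Z.
The unique mutual best reply is (B, Z), giving (10, 14).
Row's commitment gain: 12 − 10 = 2.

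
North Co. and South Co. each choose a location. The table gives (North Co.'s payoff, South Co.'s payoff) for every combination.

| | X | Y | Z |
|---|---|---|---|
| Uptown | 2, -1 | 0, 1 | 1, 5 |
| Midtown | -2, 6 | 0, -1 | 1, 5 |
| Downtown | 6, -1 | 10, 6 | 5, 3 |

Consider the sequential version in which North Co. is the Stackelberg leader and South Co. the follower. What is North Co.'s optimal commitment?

Downtown

Solve by backward induction (North Co. leads).
- Uptown: South Co. compares -1, 1, 5 and picks Z; North Co. would get 1.
- Midtown: South Co. compares 6, -1, 5 and picks X; North Co. would get -2.
- Downtown: South Co. compares -1, 6, 3 and picks Y; North Co. would get 10.
Maximizing over 1, -2, 10, North Co. chooses Downtown. Subgame-perfect outcome: (Downtown, Y) with payoffs (10, 6).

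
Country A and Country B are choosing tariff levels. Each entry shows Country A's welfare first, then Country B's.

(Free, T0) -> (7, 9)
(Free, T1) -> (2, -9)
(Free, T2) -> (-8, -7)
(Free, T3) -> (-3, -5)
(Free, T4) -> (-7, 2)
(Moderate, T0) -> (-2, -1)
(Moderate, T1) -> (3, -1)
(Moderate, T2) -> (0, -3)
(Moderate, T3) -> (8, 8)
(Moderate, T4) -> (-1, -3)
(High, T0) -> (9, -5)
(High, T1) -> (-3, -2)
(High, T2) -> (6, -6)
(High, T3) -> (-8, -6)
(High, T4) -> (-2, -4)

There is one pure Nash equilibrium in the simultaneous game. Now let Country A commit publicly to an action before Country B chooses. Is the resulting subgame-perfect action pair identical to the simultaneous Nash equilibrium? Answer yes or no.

Backward induction with Country A moving first.
- Free: Country B compares 9, -9, -7, -5, 2 and picks T0; Country A would get 7.
- Moderate: Country B compares -1, -1, -3, 8, -3 and picks T3; Country A would get 8.
- High: Country B compares -5, -2, -6, -6, -4 and picks T1; Country A would get -3.
Maximizing over 7, 8, -3, Country A chooses Moderate. Subgame-perfect outcome: (Moderate, T3) with payoffs (8, 8).
Under simultaneous play:
Country A's best replies: T0→High; T1→Moderate; T2→High; T3→Moderate; T4→Moderate.
Country B's best replies: Free→T0; Moderate→T3; High→T1.
The unique mutual best reply is (Moderate, T3), giving (8, 8).
Sequential outcome (Moderate, T3) coincides with the Nash profile (Moderate, T3).

yes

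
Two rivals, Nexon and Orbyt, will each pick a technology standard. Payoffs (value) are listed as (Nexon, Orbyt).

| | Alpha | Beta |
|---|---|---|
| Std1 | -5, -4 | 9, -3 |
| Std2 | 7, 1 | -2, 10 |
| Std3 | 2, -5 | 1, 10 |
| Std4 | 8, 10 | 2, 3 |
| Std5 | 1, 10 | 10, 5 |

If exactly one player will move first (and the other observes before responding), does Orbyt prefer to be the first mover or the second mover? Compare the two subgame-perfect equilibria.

first

If Nexon leads: Orbyt's best replies are Std1→Beta, Std2→Beta, Std3→Beta, Std4→Alpha, Std5→Alpha; Nexon's induced payoffs 9, -2, 1, 8, 1; outcome (Std1, Beta), payoffs (9, -3).
If Orbyt leads: Nexon's best replies are Alpha→Std4, Beta→Std5; Orbyt's induced payoffs 10, 5; outcome (Std4, Alpha), payoffs (8, 10).
Orbyt gets 10 moving first and -3 moving second, so Orbyt prefers to move first.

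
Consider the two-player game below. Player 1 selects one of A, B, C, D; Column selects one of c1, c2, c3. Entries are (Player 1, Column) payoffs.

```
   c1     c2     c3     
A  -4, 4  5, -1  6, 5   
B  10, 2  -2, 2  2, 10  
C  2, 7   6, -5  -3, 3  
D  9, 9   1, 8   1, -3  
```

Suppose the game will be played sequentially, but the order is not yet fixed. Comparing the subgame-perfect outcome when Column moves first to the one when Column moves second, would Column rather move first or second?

second

If Player 1 leads: Column's best replies are A→c3, B→c3, C→c1, D→c1; Player 1's induced payoffs 6, 2, 2, 9; outcome (D, c1), payoffs (9, 9).
If Column leads: Player 1's best replies are c1→B, c2→C, c3→A; Column's induced payoffs 2, -5, 5; outcome (A, c3), payoffs (6, 5).
Column gets 5 moving first and 9 moving second, so Column prefers to move second.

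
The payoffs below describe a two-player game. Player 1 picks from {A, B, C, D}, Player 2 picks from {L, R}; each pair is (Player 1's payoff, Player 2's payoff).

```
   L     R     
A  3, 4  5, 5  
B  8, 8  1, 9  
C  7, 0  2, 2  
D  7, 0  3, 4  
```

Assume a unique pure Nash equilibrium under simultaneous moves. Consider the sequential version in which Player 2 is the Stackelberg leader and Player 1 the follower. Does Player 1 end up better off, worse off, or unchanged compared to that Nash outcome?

Backward induction with Player 2 moving first.
- L → Player 1 plays B (best of 3, 8, 7, 7); Player 2 gets 8.
- R → Player 1 plays A (best of 5, 1, 2, 3); Player 2 gets 5.
Maximizing over 8, 5, Player 2 chooses L. Subgame-perfect outcome: (B, L) with payoffs (8, 8).
Now find the simultaneous Nash equilibrium.
Player 1's best replies: L→B; R→A.
Player 2's best replies: A→R; B→R; C→R; D→R.
Only (A, R) has each player best-responding; Nash payoffs (5, 5).
Player 1 earns 8 sequentially versus 5 at the Nash outcome: better off.

better off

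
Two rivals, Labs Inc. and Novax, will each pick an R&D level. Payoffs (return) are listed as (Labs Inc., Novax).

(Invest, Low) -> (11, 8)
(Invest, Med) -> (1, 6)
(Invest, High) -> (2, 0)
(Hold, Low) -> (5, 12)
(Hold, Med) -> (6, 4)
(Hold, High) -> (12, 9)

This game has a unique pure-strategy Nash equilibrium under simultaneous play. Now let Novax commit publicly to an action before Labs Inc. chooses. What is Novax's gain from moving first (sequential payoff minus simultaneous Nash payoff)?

1

Work backward from Labs Inc.'s decision.
- Low: BR = Invest, leader payoff 8.
- Med: BR = Hold, leader payoff 4.
- High: BR = Hold, leader payoff 9.
Maximizing over 8, 4, 9, Novax chooses High. Subgame-perfect outcome: (Hold, High) with payoffs (12, 9).
Now find the simultaneous Nash equilibrium.
Labs Inc.'s best replies: Low→Invest; Med→Hold; High→Hold.
Novax's best replies: Invest→Low; Hold→Low.
The unique mutual best reply is (Invest, Low), giving (11, 8).
Novax's commitment gain: 9 − 8 = 1.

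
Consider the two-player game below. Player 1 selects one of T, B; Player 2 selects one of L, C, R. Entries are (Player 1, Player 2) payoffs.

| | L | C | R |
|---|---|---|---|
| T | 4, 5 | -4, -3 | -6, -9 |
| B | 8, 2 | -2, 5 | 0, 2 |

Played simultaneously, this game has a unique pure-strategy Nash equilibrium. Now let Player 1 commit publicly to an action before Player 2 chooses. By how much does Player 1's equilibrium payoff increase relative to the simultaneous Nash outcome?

6

Solve by backward induction (Player 1 leads).
- T: BR = L, leader payoff 4.
- B: BR = C, leader payoff -2.
Player 1's induced payoffs are 4, -2, so Player 1 commits to T. Subgame-perfect outcome: (T, L) with payoffs (4, 5).
Now find the simultaneous Nash equilibrium.
Player 1's best replies: L→B; C→B; R→B.
Player 2's best replies: T→L; B→C.
The unique mutual best reply is (B, C), giving (-2, 5).
Player 1's commitment gain: 4 − -2 = 6.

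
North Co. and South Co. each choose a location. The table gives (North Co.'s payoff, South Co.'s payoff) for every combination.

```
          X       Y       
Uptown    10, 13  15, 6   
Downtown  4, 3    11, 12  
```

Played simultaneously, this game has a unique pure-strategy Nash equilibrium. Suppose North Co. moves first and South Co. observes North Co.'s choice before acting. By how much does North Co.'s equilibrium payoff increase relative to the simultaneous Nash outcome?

South Co. best-responds to each possible North Co. move:
- Uptown → South Co. plays X (best of 13, 6); North Co. gets 10.
- Downtown → South Co. plays Y (best of 3, 12); North Co. gets 11.
Maximizing over 10, 11, North Co. chooses Downtown. Subgame-perfect outcome: (Downtown, Y) with payoffs (11, 12).
For the simultaneous game, intersect best replies.
North Co.'s best replies: X→Uptown; Y→Uptown.
South Co.'s best replies: Uptown→X; Downtown→Y.
The unique mutual best reply is (Uptown, X), giving (10, 13).
North Co.'s commitment gain: 11 − 10 = 1.

1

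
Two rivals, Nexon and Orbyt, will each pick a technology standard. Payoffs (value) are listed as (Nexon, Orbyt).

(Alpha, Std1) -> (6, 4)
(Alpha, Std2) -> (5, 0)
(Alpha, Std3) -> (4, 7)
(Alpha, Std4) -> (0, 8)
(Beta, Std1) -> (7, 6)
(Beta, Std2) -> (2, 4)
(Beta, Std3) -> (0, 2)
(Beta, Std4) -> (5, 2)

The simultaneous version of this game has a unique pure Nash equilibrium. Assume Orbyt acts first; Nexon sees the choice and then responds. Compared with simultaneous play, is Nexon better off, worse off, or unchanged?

worse off

Nexon best-responds to each possible Orbyt move:
- Std1: BR = Beta, leader payoff 6.
- Std2: BR = Alpha, leader payoff 0.
- Std3: BR = Alpha, leader payoff 7.
- Std4: BR = Beta, leader payoff 2.
Orbyt's induced payoffs are 6, 0, 7, 2, so Orbyt commits to Std3. Subgame-perfect outcome: (Alpha, Std3) with payoffs (4, 7).
Under simultaneous play:
Nexon's best replies: Std1→Beta; Std2→Alpha; Std3→Alpha; Std4→Beta.
Orbyt's best replies: Alpha→Std4; Beta→Std1.
The unique mutual best reply is (Beta, Std1), giving (7, 6).
Nexon earns 4 sequentially versus 7 at the Nash outcome: worse off.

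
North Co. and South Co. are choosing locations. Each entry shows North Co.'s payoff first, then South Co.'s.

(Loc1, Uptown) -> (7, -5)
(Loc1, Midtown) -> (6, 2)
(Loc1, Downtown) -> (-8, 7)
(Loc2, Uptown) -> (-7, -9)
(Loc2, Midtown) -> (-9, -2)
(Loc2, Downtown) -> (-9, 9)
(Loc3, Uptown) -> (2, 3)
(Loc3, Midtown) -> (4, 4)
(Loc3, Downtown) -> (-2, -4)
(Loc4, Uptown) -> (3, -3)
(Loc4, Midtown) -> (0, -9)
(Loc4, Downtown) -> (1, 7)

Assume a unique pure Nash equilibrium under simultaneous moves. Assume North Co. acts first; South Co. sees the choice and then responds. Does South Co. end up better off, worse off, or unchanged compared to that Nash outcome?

Solve by backward induction (North Co. leads).
- Loc1: South Co. compares -5, 2, 7 and picks Downtown; North Co. would get -8.
- Loc2: South Co. compares -9, -2, 9 and picks Downtown; North Co. would get -9.
- Loc3: South Co. compares 3, 4, -4 and picks Midtown; North Co. would get 4.
- Loc4: South Co. compares -3, -9, 7 and picks Downtown; North Co. would get 1.
North Co.'s induced payoffs are -8, -9, 4, 1, so North Co. commits to Loc3. Subgame-perfect outcome: (Loc3, Midtown) with payoffs (4, 4).
Now find the simultaneous Nash equilibrium.
North Co.'s best replies: Uptown→Loc1; Midtown→Loc1; Downtown→Loc4.
South Co.'s best replies: Loc1→Downtown; Loc2→Downtown; Loc3→Midtown; Loc4→Downtown.
The unique mutual best reply is (Loc4, Downtown), giving (1, 7).
South Co. earns 4 sequentially versus 7 at the Nash outcome: worse off.

worse off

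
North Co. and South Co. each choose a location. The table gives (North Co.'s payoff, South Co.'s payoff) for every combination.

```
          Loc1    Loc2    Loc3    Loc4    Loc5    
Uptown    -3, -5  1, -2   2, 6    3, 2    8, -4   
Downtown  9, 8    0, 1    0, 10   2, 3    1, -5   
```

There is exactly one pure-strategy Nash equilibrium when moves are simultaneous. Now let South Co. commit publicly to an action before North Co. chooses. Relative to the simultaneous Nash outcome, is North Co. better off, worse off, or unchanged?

better off

Solve by backward induction (South Co. leads).
- Loc1 → North Co. plays Downtown (best of -3, 9); South Co. gets 8.
- Loc2 → North Co. plays Uptown (best of 1, 0); South Co. gets -2.
- Loc3 → North Co. plays Uptown (best of 2, 0); South Co. gets 6.
- Loc4 → North Co. plays Uptown (best of 3, 2); South Co. gets 2.
- Loc5 → North Co. plays Uptown (best of 8, 1); South Co. gets -4.
South Co.'s induced payoffs are 8, -2, 6, 2, -4, so South Co. commits to Loc1. Subgame-perfect outcome: (Downtown, Loc1) with payoffs (9, 8).
Under simultaneous play:
North Co.'s best replies: Loc1→Downtown; Loc2→Uptown; Loc3→Uptown; Loc4→Uptown; Loc5→Uptown.
South Co.'s best replies: Uptown→Loc3; Downtown→Loc3.
The unique mutual best reply is (Uptown, Loc3), giving (2, 6).
North Co. earns 9 sequentially versus 2 at the Nash outcome: better off.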